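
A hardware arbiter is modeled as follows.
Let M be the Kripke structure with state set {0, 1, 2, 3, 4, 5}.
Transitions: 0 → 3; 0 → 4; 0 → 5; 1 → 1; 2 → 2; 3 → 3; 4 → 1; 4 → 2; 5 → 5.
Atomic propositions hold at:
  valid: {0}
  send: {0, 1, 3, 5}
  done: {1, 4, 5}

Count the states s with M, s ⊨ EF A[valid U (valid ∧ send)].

Sat(valid ∧ send) = {0}
A[valid U (valid ∧ send)]: least fixpoint, start Z0 = Sat((valid ∧ send)) = {0}, add states in Sat(valid) with every successor in Z. Already a fixed point.
Sat(A[valid U (valid ∧ send)]) = {0}
EF A[valid U (valid ∧ send)]: least fixpoint, start Z0 = {0}, add states with some successor in Z. Already a fixed point.
Sat(EF A[valid U (valid ∧ send)]) = {0}
|Sat(EF A[valid U (valid ∧ send)])| = |{0}| = 1.

1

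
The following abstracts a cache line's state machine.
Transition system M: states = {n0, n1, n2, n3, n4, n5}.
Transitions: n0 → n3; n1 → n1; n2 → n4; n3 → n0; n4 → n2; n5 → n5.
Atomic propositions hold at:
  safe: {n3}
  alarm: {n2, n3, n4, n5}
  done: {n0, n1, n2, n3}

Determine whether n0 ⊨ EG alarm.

EG alarm: greatest fixpoint, start Z0 = {n2, n3, n4, n5}, keep only states in Sat with some successor in Z. Z1 = {n2, n4, n5}; fixed.
Sat(EG alarm) = {n2, n4, n5}
n0 ∉ Sat(EG alarm) = {n2, n4, n5}, so the formula does not hold at n0.

No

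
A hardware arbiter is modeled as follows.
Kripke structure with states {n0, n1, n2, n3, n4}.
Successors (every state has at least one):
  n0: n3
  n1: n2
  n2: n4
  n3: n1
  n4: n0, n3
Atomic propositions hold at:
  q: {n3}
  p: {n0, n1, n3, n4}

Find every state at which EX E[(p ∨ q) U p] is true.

Sat(p ∨ q) = {n0, n1, n3, n4}
E[(p ∨ q) U p]: least fixpoint, start Z0 = Sat(p) = {n0, n1, n3, n4}, add states in Sat(p ∨ q) with some successor in Z. Already a fixed point.
Sat(E[(p ∨ q) U p]) = {n0, n1, n3, n4}
Sat(EX E[(p ∨ q) U p]) = {s : some successor in {n0, n1, n3, n4}} = {n0, n2, n3, n4}

{n0, n2, n3, n4}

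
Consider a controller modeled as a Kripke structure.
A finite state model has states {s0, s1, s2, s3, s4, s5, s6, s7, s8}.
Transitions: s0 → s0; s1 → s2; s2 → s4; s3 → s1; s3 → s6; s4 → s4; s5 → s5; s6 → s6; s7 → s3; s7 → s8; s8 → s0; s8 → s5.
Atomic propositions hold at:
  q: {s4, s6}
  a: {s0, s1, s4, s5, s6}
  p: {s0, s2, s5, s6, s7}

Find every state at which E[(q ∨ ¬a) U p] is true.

{s0, s2, s3, s5, s6, s7, s8}

Sat(¬a) = {s2, s3, s7, s8}
Sat(q ∨ ¬a) = {s2, s3, s4, s6, s7, s8}
E[(q ∨ ¬a) U p]: least fixpoint, start Z0 = Sat(p) = {s0, s2, s5, s6, s7}, add states in Sat(q ∨ ¬a) with some successor in Z. Z1 = {s0, s2, s3, s5, s6, s7, s8}; fixed.
Sat(E[(q ∨ ¬a) U p]) = {s0, s2, s3, s5, s6, s7, s8}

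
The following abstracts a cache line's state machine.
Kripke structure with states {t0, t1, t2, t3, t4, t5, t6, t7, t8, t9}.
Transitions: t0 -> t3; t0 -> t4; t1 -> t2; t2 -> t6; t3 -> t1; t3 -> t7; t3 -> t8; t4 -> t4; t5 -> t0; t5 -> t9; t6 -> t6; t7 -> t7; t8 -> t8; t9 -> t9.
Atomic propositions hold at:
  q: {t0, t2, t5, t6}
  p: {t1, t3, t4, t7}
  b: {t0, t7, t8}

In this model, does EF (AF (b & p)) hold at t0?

Yes

Sat(b & p) = {t7}
AF (b & p): least fixpoint, start Z0 = {t7}, add states with every successor in Z. Already a fixed point.
Sat(AF (b & p)) = {t7}
EF (AF (b & p)): least fixpoint, start Z0 = {t7}, add states with some successor in Z. Z1 = {t3, t7}; Z2 = {t0, t3, t7}; Z3 = {t0, t3, t5, t7}; fixed.
Sat(EF (AF (b & p))) = {t0, t3, t5, t7}
t0 ∈ Sat(EF (AF (b & p))) = {t0, t3, t5, t7}, so the formula holds at t0.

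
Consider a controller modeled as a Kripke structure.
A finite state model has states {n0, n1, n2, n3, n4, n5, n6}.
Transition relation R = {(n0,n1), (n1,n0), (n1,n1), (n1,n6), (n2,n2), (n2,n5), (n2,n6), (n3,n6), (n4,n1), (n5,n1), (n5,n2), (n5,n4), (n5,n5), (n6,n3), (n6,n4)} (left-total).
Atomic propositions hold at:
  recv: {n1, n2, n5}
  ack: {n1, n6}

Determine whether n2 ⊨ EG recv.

EG recv: greatest fixpoint, start Z0 = {n1, n2, n5}, keep only states in Sat with some successor in Z. Already a fixed point.
Sat(EG recv) = {n1, n2, n5}
n2 ∈ Sat(EG recv) = {n1, n2, n5}, so the formula holds at n2.

Yes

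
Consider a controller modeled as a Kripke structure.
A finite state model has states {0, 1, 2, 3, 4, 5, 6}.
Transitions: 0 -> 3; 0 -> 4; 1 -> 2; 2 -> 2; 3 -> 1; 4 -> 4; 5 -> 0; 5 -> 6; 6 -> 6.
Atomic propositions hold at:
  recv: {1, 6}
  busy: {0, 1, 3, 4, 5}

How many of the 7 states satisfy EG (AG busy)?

1

AG busy: greatest fixpoint, start Z0 = {0, 1, 3, 4, 5}, keep only states in Sat with every successor in Z. Z1 = {0, 3, 4}; Z2 = {0, 4}; Z3 = {4}; fixed.
Sat(AG busy) = {4}
EG (AG busy): greatest fixpoint, start Z0 = {4}, keep only states in Sat with some successor in Z. Already a fixed point.
Sat(EG (AG busy)) = {4}
|Sat(EG (AG busy))| = |{4}| = 1.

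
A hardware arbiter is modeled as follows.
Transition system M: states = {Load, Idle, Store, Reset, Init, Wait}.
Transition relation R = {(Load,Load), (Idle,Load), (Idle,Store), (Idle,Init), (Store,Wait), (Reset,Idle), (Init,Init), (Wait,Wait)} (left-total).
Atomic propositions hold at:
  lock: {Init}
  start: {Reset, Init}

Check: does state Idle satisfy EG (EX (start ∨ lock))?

Yes

Sat(start ∨ lock) = {Reset, Init}
Sat(EX (start ∨ lock)) = {s : some successor in {Reset, Init}} = {Idle, Init}
EG (EX (start ∨ lock)): greatest fixpoint, start Z0 = {Idle, Init}, keep only states in Sat with some successor in Z. Already a fixed point.
Sat(EG (EX (start ∨ lock))) = {Idle, Init}
Idle ∈ Sat(EG (EX (start ∨ lock))) = {Idle, Init}, so the formula holds at Idle.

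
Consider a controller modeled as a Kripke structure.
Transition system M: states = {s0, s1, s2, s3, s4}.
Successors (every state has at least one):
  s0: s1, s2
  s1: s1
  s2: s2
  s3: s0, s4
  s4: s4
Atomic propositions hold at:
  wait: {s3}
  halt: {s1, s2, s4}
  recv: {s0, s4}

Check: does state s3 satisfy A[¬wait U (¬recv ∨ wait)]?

Yes

Sat(¬wait) = {s0, s1, s2, s4}
Sat(¬recv) = {s1, s2, s3}
Sat(¬recv ∨ wait) = {s1, s2, s3}
A[¬wait U (¬recv ∨ wait)]: least fixpoint, start Z0 = Sat((¬recv ∨ wait)) = {s1, s2, s3}, add states in Sat(¬wait) with every successor in Z. Z1 = {s0, s1, s2, s3}; fixed.
Sat(A[¬wait U (¬recv ∨ wait)]) = {s0, s1, s2, s3}
s3 ∈ Sat(A[¬wait U (¬recv ∨ wait)]) = {s0, s1, s2, s3}, so the formula holds at s3.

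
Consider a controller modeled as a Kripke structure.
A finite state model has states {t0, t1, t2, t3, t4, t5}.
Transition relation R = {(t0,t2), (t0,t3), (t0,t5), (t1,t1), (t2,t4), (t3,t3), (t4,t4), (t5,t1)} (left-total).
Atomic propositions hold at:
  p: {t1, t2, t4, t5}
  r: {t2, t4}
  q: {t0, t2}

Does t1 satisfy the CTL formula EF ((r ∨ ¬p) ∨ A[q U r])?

Sat(¬p) = {t0, t3}
Sat(r ∨ ¬p) = {t0, t2, t3, t4}
A[q U r]: least fixpoint, start Z0 = Sat(r) = {t2, t4}, add states in Sat(q) with every successor in Z. Already a fixed point.
Sat(A[q U r]) = {t2, t4}
Sat((r ∨ ¬p) ∨ A[q U r]) = {t0, t2, t3, t4}
EF ((r ∨ ¬p) ∨ A[q U r]): least fixpoint, start Z0 = {t0, t2, t3, t4}, add states with some successor in Z. Already a fixed point.
Sat(EF ((r ∨ ¬p) ∨ A[q U r])) = {t0, t2, t3, t4}
t1 ∉ Sat(EF ((r ∨ ¬p) ∨ A[q U r])) = {t0, t2, t3, t4}, so the formula does not hold at t1.

No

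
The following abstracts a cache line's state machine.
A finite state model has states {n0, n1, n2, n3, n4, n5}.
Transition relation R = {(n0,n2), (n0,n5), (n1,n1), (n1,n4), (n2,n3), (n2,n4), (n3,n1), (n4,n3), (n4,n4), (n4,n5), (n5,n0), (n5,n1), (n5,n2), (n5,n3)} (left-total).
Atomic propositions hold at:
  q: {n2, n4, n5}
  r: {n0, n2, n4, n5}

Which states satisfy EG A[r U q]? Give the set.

A[r U q]: least fixpoint, start Z0 = Sat(q) = {n2, n4, n5}, add states in Sat(r) with every successor in Z. Z1 = {n0, n2, n4, n5}; fixed.
Sat(A[r U q]) = {n0, n2, n4, n5}
EG A[r U q]: greatest fixpoint, start Z0 = {n0, n2, n4, n5}, keep only states in Sat with some successor in Z. Already a fixed point.
Sat(EG A[r U q]) = {n0, n2, n4, n5}

{n0, n2, n4, n5}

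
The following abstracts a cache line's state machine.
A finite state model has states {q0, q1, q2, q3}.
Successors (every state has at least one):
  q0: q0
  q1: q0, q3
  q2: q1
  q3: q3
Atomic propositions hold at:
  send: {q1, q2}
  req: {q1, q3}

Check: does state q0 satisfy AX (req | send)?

No

Sat(req | send) = {q1, q2, q3}
Sat(AX (req | send)) = {s : every successor in {q1, q2, q3}} = {q2, q3}
q0 ∉ Sat(AX (req | send)) = {q2, q3}, so the formula does not hold at q0.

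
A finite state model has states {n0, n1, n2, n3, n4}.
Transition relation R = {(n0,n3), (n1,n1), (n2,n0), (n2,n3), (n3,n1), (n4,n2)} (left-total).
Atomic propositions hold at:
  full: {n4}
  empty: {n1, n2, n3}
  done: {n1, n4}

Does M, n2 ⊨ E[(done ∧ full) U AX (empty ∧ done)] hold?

Sat(done ∧ full) = {n4}
Sat(empty ∧ done) = {n1}
Sat(AX (empty ∧ done)) = {s : every successor in {n1}} = {n1, n3}
E[(done ∧ full) U AX (empty ∧ done)]: least fixpoint, start Z0 = Sat(AX (empty ∧ done)) = {n1, n3}, add states in Sat(done ∧ full) with some successor in Z. Already a fixed point.
Sat(E[(done ∧ full) U AX (empty ∧ done)]) = {n1, n3}
n2 ∉ Sat(E[(done ∧ full) U AX (empty ∧ done)]) = {n1, n3}, so the formula does not hold at n2.

No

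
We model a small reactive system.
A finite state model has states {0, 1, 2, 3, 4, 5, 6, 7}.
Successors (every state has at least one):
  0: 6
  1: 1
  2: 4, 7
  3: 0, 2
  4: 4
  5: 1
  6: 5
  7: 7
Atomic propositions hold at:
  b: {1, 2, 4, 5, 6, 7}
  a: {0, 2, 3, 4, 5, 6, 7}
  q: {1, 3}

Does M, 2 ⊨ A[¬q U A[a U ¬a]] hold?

No

Sat(¬q) = {0, 2, 4, 5, 6, 7}
Sat(¬a) = {1}
A[a U ¬a]: least fixpoint, start Z0 = Sat(¬a) = {1}, add states in Sat(a) with every successor in Z. Z1 = {1, 5}; Z2 = {1, 5, 6}; Z3 = {0, 1, 5, 6}; fixed.
Sat(A[a U ¬a]) = {0, 1, 5, 6}
A[¬q U A[a U ¬a]]: least fixpoint, start Z0 = Sat(A[a U ¬a]) = {0, 1, 5, 6}, add states in Sat(¬q) with every successor in Z. Already a fixed point.
Sat(A[¬q U A[a U ¬a]]) = {0, 1, 5, 6}
2 ∉ Sat(A[¬q U A[a U ¬a]]) = {0, 1, 5, 6}, so the formula does not hold at 2.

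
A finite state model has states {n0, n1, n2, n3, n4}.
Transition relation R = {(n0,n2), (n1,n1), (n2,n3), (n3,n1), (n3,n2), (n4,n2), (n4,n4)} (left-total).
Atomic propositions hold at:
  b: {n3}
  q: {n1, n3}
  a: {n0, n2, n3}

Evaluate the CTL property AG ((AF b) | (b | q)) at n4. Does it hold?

No

AF b: least fixpoint, start Z0 = {n3}, add states with every successor in Z. Z1 = {n2, n3}; Z2 = {n0, n2, n3}; fixed.
Sat(AF b) = {n0, n2, n3}
Sat(b | q) = {n1, n3}
Sat((AF b) | (b | q)) = {n0, n1, n2, n3}
AG ((AF b) | (b | q)): greatest fixpoint, start Z0 = {n0, n1, n2, n3}, keep only states in Sat with every successor in Z. Already a fixed point.
Sat(AG ((AF b) | (b | q))) = {n0, n1, n2, n3}
n4 ∉ Sat(AG ((AF b) | (b | q))) = {n0, n1, n2, n3}, so the formula does not hold at n4.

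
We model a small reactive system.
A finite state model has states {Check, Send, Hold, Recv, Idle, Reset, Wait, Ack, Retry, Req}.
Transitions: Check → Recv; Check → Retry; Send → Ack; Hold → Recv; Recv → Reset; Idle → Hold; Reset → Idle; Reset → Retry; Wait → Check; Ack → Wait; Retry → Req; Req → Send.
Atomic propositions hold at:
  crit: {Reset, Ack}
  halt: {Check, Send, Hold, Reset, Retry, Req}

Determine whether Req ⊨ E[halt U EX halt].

Yes

Sat(EX halt) = {s : some successor in {Check, Send, Hold, Reset, Retry, Req}} = {Check, Recv, Idle, Reset, Wait, Retry, Req}
E[halt U EX halt]: least fixpoint, start Z0 = Sat(EX halt) = {Check, Recv, Idle, Reset, Wait, Retry, Req}, add states in Sat(halt) with some successor in Z. Z1 = {Check, Hold, Recv, Idle, Reset, Wait, Retry, Req}; fixed.
Sat(E[halt U EX halt]) = {Check, Hold, Recv, Idle, Reset, Wait, Retry, Req}
Req ∈ Sat(E[halt U EX halt]) = {Check, Hold, Recv, Idle, Reset, Wait, Retry, Req}, so the formula holds at Req.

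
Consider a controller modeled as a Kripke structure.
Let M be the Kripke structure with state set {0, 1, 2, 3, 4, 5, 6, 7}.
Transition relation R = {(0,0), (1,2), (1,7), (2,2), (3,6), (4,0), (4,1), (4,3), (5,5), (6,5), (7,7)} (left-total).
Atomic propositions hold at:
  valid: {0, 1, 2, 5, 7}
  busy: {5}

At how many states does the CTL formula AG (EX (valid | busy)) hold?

6

Sat(valid | busy) = {0, 1, 2, 5, 7}
Sat(EX (valid | busy)) = {s : some successor in {0, 1, 2, 5, 7}} = {0, 1, 2, 4, 5, 6, 7}
AG (EX (valid | busy)): greatest fixpoint, start Z0 = {0, 1, 2, 4, 5, 6, 7}, keep only states in Sat with every successor in Z. Z1 = {0, 1, 2, 5, 6, 7}; fixed.
Sat(AG (EX (valid | busy))) = {0, 1, 2, 5, 6, 7}
|Sat(AG (EX (valid | busy)))| = |{0, 1, 2, 5, 6, 7}| = 6.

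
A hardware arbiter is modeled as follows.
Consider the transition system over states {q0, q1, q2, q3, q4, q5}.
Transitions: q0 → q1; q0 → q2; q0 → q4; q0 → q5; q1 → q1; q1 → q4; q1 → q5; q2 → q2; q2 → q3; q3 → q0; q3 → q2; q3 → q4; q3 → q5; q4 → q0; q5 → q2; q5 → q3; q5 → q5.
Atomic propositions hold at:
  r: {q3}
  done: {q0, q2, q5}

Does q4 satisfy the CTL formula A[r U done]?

A[r U done]: least fixpoint, start Z0 = Sat(done) = {q0, q2, q5}, add states in Sat(r) with every successor in Z. Already a fixed point.
Sat(A[r U done]) = {q0, q2, q5}
q4 ∉ Sat(A[r U done]) = {q0, q2, q5}, so the formula does not hold at q4.

No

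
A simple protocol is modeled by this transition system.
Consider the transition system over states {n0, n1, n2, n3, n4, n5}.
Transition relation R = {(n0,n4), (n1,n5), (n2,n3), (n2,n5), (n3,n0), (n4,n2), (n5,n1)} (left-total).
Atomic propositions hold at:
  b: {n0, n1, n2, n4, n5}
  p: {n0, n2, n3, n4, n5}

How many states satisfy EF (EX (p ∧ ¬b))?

Sat(¬b) = {n3}
Sat(p ∧ ¬b) = {n3}
Sat(EX (p ∧ ¬b)) = {s : some successor in {n3}} = {n2}
EF (EX (p ∧ ¬b)): least fixpoint, start Z0 = {n2}, add states with some successor in Z. Z1 = {n2, n4}; Z2 = {n0, n2, n4}; Z3 = {n0, n2, n3, n4}; fixed.
Sat(EF (EX (p ∧ ¬b))) = {n0, n2, n3, n4}
|Sat(EF (EX (p ∧ ¬b)))| = |{n0, n2, n3, n4}| = 4.

4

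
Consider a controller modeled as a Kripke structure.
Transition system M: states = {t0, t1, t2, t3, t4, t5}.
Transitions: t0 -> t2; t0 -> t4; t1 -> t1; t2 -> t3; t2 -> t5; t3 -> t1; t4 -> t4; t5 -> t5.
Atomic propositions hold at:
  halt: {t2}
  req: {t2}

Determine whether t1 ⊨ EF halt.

No

EF halt: least fixpoint, start Z0 = {t2}, add states with some successor in Z. Z1 = {t0, t2}; fixed.
Sat(EF halt) = {t0, t2}
t1 ∉ Sat(EF halt) = {t0, t2}, so the formula does not hold at t1.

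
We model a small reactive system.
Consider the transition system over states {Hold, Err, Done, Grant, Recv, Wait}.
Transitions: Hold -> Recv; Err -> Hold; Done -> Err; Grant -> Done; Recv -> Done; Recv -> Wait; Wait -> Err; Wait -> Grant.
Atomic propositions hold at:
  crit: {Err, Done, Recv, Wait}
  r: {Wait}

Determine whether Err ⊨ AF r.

AF r: least fixpoint, start Z0 = {Wait}, add states with every successor in Z. Already a fixed point.
Sat(AF r) = {Wait}
Err ∉ Sat(AF r) = {Wait}, so the formula does not hold at Err.

No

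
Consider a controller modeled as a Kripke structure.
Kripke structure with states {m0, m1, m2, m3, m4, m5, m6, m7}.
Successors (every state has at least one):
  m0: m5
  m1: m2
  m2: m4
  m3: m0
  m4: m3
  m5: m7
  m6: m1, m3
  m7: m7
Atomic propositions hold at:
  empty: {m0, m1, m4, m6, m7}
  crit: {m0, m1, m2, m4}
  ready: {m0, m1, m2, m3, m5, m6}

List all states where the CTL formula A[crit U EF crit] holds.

{m0, m1, m2, m3, m4, m6}

EF crit: least fixpoint, start Z0 = {m0, m1, m2, m4}, add states with some successor in Z. Z1 = {m0, m1, m2, m3, m4, m6}; fixed.
Sat(EF crit) = {m0, m1, m2, m3, m4, m6}
A[crit U EF crit]: least fixpoint, start Z0 = Sat(EF crit) = {m0, m1, m2, m3, m4, m6}, add states in Sat(crit) with every successor in Z. Already a fixed point.
Sat(A[crit U EF crit]) = {m0, m1, m2, m3, m4, m6}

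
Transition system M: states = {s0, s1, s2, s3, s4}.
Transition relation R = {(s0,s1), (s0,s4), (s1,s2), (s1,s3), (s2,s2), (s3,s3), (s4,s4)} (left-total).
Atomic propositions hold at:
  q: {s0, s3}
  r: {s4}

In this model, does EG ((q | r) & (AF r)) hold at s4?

Sat(q | r) = {s0, s3, s4}
AF r: least fixpoint, start Z0 = {s4}, add states with every successor in Z. Already a fixed point.
Sat(AF r) = {s4}
Sat((q | r) & (AF r)) = {s4}
EG ((q | r) & (AF r)): greatest fixpoint, start Z0 = {s4}, keep only states in Sat with some successor in Z. Already a fixed point.
Sat(EG ((q | r) & (AF r))) = {s4}
s4 ∈ Sat(EG ((q | r) & (AF r))) = {s4}, so the formula holds at s4.

Yes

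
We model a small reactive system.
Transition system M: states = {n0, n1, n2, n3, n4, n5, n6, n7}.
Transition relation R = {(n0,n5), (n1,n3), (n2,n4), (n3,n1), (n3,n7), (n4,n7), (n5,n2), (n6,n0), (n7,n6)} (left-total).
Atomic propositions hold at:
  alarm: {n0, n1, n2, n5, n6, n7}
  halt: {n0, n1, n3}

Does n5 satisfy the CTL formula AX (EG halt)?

EG halt: greatest fixpoint, start Z0 = {n0, n1, n3}, keep only states in Sat with some successor in Z. Z1 = {n1, n3}; fixed.
Sat(EG halt) = {n1, n3}
Sat(AX (EG halt)) = {s : every successor in {n1, n3}} = {n1}
n5 ∉ Sat(AX (EG halt)) = {n1}, so the formula does not hold at n5.

No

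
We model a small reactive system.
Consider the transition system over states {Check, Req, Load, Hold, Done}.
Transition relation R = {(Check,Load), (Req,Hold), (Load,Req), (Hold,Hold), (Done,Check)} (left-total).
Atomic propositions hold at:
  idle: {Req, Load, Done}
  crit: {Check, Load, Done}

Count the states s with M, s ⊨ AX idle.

2

Sat(AX idle) = {s : every successor in {Req, Load, Done}} = {Check, Load}
|Sat(AX idle)| = |{Check, Load}| = 2.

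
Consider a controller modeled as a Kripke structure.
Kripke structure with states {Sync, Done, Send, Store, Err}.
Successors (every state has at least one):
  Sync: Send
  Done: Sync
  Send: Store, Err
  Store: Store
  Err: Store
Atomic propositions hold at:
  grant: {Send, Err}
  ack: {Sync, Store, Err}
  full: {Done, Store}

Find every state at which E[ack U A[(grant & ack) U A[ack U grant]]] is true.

Sat(grant & ack) = {Err}
A[ack U grant]: least fixpoint, start Z0 = Sat(grant) = {Send, Err}, add states in Sat(ack) with every successor in Z. Z1 = {Sync, Send, Err}; fixed.
Sat(A[ack U grant]) = {Sync, Send, Err}
A[(grant & ack) U A[ack U grant]]: least fixpoint, start Z0 = Sat(A[ack U grant]) = {Sync, Send, Err}, add states in Sat(grant & ack) with every successor in Z. Already a fixed point.
Sat(A[(grant & ack) U A[ack U grant]]) = {Sync, Send, Err}
E[ack U A[(grant & ack) U A[ack U grant]]]: least fixpoint, start Z0 = Sat(A[(grant & ack) U A[ack U grant]]) = {Sync, Send, Err}, add states in Sat(ack) with some successor in Z. Already a fixed point.
Sat(E[ack U A[(grant & ack) U A[ack U grant]]]) = {Sync, Send, Err}

{Sync, Send, Err}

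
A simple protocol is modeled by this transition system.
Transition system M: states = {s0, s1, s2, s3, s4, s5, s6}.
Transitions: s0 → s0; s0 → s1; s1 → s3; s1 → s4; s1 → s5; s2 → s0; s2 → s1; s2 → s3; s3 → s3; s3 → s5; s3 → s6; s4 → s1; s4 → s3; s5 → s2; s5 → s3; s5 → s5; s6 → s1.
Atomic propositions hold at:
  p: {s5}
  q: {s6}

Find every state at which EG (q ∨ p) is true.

{s5}

Sat(q ∨ p) = {s5, s6}
EG (q ∨ p): greatest fixpoint, start Z0 = {s5, s6}, keep only states in Sat with some successor in Z. Z1 = {s5}; fixed.
Sat(EG (q ∨ p)) = {s5}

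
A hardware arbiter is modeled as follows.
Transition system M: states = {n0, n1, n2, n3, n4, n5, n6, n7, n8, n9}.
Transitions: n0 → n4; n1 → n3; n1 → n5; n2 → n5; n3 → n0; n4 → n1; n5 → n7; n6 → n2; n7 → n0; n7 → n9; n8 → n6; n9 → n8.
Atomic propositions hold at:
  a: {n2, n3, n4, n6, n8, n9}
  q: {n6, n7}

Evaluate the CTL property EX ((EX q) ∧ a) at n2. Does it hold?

Sat(EX q) = {s : some successor in {n6, n7}} = {n5, n8}
Sat((EX q) ∧ a) = {n8}
Sat(EX ((EX q) ∧ a)) = {s : some successor in {n8}} = {n9}
n2 ∉ Sat(EX ((EX q) ∧ a)) = {n9}, so the formula does not hold at n2.

No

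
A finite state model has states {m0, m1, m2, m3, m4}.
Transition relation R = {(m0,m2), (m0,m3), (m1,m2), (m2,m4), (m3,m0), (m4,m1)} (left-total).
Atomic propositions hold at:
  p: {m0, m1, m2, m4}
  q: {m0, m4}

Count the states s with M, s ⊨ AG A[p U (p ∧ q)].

3

Sat(p ∧ q) = {m0, m4}
A[p U (p ∧ q)]: least fixpoint, start Z0 = Sat((p ∧ q)) = {m0, m4}, add states in Sat(p) with every successor in Z. Z1 = {m0, m2, m4}; Z2 = {m0, m1, m2, m4}; fixed.
Sat(A[p U (p ∧ q)]) = {m0, m1, m2, m4}
AG A[p U (p ∧ q)]: greatest fixpoint, start Z0 = {m0, m1, m2, m4}, keep only states in Sat with every successor in Z. Z1 = {m1, m2, m4}; fixed.
Sat(AG A[p U (p ∧ q)]) = {m1, m2, m4}
|Sat(AG A[p U (p ∧ q)])| = |{m1, m2, m4}| = 3.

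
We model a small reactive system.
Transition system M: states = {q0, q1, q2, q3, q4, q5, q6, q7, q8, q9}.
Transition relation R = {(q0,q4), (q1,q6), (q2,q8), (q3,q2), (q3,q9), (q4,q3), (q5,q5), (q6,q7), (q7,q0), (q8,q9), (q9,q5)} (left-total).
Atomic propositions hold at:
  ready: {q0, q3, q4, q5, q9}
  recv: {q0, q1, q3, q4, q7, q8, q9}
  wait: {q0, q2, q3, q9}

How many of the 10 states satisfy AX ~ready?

3

Sat(~ready) = {q1, q2, q6, q7, q8}
Sat(AX ~ready) = {s : every successor in {q1, q2, q6, q7, q8}} = {q1, q2, q6}
|Sat(AX ~ready)| = |{q1, q2, q6}| = 3.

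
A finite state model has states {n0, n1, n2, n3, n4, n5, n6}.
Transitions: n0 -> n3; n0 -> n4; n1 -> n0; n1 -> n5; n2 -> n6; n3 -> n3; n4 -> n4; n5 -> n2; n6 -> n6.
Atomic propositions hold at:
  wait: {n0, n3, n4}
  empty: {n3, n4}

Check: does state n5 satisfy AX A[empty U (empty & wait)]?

No

Sat(empty & wait) = {n3, n4}
A[empty U (empty & wait)]: least fixpoint, start Z0 = Sat((empty & wait)) = {n3, n4}, add states in Sat(empty) with every successor in Z. Already a fixed point.
Sat(A[empty U (empty & wait)]) = {n3, n4}
Sat(AX A[empty U (empty & wait)]) = {s : every successor in {n3, n4}} = {n0, n3, n4}
n5 ∉ Sat(AX A[empty U (empty & wait)]) = {n0, n3, n4}, so the formula does not hold at n5.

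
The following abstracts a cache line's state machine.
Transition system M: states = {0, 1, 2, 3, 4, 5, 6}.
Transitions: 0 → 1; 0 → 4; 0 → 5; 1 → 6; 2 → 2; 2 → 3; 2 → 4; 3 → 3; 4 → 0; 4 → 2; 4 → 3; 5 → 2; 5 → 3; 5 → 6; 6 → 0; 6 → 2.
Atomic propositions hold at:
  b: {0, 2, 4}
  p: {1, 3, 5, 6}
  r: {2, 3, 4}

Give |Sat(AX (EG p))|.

1

EG p: greatest fixpoint, start Z0 = {1, 3, 5, 6}, keep only states in Sat with some successor in Z. Z1 = {1, 3, 5}; Z2 = {3, 5}; fixed.
Sat(EG p) = {3, 5}
Sat(AX (EG p)) = {s : every successor in {3, 5}} = {3}
|Sat(AX (EG p))| = |{3}| = 1.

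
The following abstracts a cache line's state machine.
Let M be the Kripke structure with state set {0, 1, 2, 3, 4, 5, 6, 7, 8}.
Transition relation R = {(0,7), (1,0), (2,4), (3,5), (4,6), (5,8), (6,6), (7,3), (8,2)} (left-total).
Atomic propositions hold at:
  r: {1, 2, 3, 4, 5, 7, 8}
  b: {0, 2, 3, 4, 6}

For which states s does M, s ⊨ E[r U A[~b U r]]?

Sat(~b) = {1, 5, 7, 8}
A[~b U r]: least fixpoint, start Z0 = Sat(r) = {1, 2, 3, 4, 5, 7, 8}, add states in Sat(~b) with every successor in Z. Already a fixed point.
Sat(A[~b U r]) = {1, 2, 3, 4, 5, 7, 8}
E[r U A[~b U r]]: least fixpoint, start Z0 = Sat(A[~b U r]) = {1, 2, 3, 4, 5, 7, 8}, add states in Sat(r) with some successor in Z. Already a fixed point.
Sat(E[r U A[~b U r]]) = {1, 2, 3, 4, 5, 7, 8}

{1, 2, 3, 4, 5, 7, 8}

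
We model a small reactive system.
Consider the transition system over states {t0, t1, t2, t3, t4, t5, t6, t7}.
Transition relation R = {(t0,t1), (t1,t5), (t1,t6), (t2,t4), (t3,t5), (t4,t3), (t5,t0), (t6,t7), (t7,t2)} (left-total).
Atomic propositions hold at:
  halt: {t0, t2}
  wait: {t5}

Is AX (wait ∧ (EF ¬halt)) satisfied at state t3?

Yes

Sat(¬halt) = {t1, t3, t4, t5, t6, t7}
EF ¬halt: least fixpoint, start Z0 = {t1, t3, t4, t5, t6, t7}, add states with some successor in Z. Z1 = {t0, t1, t2, t3, t4, t5, t6, t7}; fixed.
Sat(EF ¬halt) = {t0, t1, t2, t3, t4, t5, t6, t7}
Sat(wait ∧ (EF ¬halt)) = {t5}
Sat(AX (wait ∧ (EF ¬halt))) = {s : every successor in {t5}} = {t3}
t3 ∈ Sat(AX (wait ∧ (EF ¬halt))) = {t3}, so the formula holds at t3.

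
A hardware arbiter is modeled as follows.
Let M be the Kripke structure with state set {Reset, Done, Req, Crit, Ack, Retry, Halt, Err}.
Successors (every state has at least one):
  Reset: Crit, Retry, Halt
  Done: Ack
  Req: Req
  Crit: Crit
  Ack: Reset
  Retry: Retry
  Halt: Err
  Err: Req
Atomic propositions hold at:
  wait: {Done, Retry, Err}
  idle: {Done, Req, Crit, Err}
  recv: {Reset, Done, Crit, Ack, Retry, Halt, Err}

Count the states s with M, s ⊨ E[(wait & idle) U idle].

Sat(wait & idle) = {Done, Err}
E[(wait & idle) U idle]: least fixpoint, start Z0 = Sat(idle) = {Done, Req, Crit, Err}, add states in Sat(wait & idle) with some successor in Z. Already a fixed point.
Sat(E[(wait & idle) U idle]) = {Done, Req, Crit, Err}
|Sat(E[(wait & idle) U idle])| = |{Done, Req, Crit, Err}| = 4.

4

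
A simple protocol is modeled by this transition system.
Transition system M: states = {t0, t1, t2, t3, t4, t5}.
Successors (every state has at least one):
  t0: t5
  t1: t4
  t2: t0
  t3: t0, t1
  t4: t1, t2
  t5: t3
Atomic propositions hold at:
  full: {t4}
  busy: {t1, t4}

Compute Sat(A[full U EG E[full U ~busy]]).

{t0, t2, t3, t4, t5}

Sat(~busy) = {t0, t2, t3, t5}
E[full U ~busy]: least fixpoint, start Z0 = Sat(~busy) = {t0, t2, t3, t5}, add states in Sat(full) with some successor in Z. Z1 = {t0, t2, t3, t4, t5}; fixed.
Sat(E[full U ~busy]) = {t0, t2, t3, t4, t5}
EG E[full U ~busy]: greatest fixpoint, start Z0 = {t0, t2, t3, t4, t5}, keep only states in Sat with some successor in Z. Already a fixed point.
Sat(EG E[full U ~busy]) = {t0, t2, t3, t4, t5}
A[full U EG E[full U ~busy]]: least fixpoint, start Z0 = Sat(EG E[full U ~busy]) = {t0, t2, t3, t4, t5}, add states in Sat(full) with every successor in Z. Already a fixed point.
Sat(A[full U EG E[full U ~busy]]) = {t0, t2, t3, t4, t5}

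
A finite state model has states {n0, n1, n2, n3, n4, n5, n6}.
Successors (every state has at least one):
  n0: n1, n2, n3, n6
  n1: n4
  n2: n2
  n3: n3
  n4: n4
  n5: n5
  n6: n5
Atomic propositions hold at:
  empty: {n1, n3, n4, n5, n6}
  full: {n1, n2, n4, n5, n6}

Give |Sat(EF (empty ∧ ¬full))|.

Sat(¬full) = {n0, n3}
Sat(empty ∧ ¬full) = {n3}
EF (empty ∧ ¬full): least fixpoint, start Z0 = {n3}, add states with some successor in Z. Z1 = {n0, n3}; fixed.
Sat(EF (empty ∧ ¬full)) = {n0, n3}
|Sat(EF (empty ∧ ¬full))| = |{n0, n3}| = 2.

2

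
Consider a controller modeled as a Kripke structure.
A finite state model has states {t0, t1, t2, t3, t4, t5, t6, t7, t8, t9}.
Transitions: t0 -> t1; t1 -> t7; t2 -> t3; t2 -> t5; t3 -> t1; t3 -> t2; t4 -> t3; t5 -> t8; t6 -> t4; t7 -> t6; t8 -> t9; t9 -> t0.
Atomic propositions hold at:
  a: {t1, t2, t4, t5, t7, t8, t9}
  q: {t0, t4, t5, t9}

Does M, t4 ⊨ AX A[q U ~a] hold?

Yes

Sat(~a) = {t0, t3, t6}
A[q U ~a]: least fixpoint, start Z0 = Sat(~a) = {t0, t3, t6}, add states in Sat(q) with every successor in Z. Z1 = {t0, t3, t4, t6, t9}; fixed.
Sat(A[q U ~a]) = {t0, t3, t4, t6, t9}
Sat(AX A[q U ~a]) = {s : every successor in {t0, t3, t4, t6, t9}} = {t4, t6, t7, t8, t9}
t4 ∈ Sat(AX A[q U ~a]) = {t4, t6, t7, t8, t9}, so the formula holds at t4.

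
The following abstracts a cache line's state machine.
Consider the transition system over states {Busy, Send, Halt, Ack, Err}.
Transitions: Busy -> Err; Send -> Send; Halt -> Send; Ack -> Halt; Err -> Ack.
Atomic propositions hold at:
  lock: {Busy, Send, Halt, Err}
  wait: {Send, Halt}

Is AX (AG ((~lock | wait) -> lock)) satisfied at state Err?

No

Sat(~lock) = {Ack}
Sat(~lock | wait) = {Send, Halt, Ack}
Sat((~lock | wait) -> lock) = {Busy, Send, Halt, Err}
AG ((~lock | wait) -> lock): greatest fixpoint, start Z0 = {Busy, Send, Halt, Err}, keep only states in Sat with every successor in Z. Z1 = {Busy, Send, Halt}; Z2 = {Send, Halt}; fixed.
Sat(AG ((~lock | wait) -> lock)) = {Send, Halt}
Sat(AX (AG ((~lock | wait) -> lock))) = {s : every successor in {Send, Halt}} = {Send, Halt, Ack}
Err ∉ Sat(AX (AG ((~lock | wait) -> lock))) = {Send, Halt, Ack}, so the formula does not hold at Err.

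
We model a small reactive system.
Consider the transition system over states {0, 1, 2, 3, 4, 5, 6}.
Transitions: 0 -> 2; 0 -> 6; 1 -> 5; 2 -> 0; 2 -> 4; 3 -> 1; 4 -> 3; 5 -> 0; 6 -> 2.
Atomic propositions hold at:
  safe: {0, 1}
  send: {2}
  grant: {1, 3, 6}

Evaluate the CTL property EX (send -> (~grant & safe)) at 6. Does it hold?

Sat(~grant) = {0, 2, 4, 5}
Sat(~grant & safe) = {0}
Sat(send -> (~grant & safe)) = {0, 1, 3, 4, 5, 6}
Sat(EX (send -> (~grant & safe))) = {s : some successor in {0, 1, 3, 4, 5, 6}} = {0, 1, 2, 3, 4, 5}
6 ∉ Sat(EX (send -> (~grant & safe))) = {0, 1, 2, 3, 4, 5}, so the formula does not hold at 6.

No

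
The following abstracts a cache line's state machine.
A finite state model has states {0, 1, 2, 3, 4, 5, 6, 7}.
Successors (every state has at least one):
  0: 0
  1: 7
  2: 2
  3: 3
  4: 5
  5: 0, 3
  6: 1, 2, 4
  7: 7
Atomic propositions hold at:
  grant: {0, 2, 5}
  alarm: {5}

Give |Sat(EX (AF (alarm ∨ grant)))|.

Sat(alarm ∨ grant) = {0, 2, 5}
AF (alarm ∨ grant): least fixpoint, start Z0 = {0, 2, 5}, add states with every successor in Z. Z1 = {0, 2, 4, 5}; fixed.
Sat(AF (alarm ∨ grant)) = {0, 2, 4, 5}
Sat(EX (AF (alarm ∨ grant))) = {s : some successor in {0, 2, 4, 5}} = {0, 2, 4, 5, 6}
|Sat(EX (AF (alarm ∨ grant)))| = |{0, 2, 4, 5, 6}| = 5.

5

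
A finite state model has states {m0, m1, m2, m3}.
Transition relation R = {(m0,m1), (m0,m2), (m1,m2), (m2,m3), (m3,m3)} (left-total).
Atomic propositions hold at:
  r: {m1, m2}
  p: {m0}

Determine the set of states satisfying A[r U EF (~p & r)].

{m0, m1, m2}

Sat(~p) = {m1, m2, m3}
Sat(~p & r) = {m1, m2}
EF (~p & r): least fixpoint, start Z0 = {m1, m2}, add states with some successor in Z. Z1 = {m0, m1, m2}; fixed.
Sat(EF (~p & r)) = {m0, m1, m2}
A[r U EF (~p & r)]: least fixpoint, start Z0 = Sat(EF (~p & r)) = {m0, m1, m2}, add states in Sat(r) with every successor in Z. Already a fixed point.
Sat(A[r U EF (~p & r)]) = {m0, m1, m2}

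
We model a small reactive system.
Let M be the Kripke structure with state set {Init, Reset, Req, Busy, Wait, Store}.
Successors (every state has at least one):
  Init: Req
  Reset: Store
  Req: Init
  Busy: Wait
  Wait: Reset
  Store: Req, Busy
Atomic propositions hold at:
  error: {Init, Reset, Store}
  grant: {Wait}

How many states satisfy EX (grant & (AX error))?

1

Sat(AX error) = {s : every successor in {Init, Reset, Store}} = {Reset, Req, Wait}
Sat(grant & (AX error)) = {Wait}
Sat(EX (grant & (AX error))) = {s : some successor in {Wait}} = {Busy}
|Sat(EX (grant & (AX error)))| = |{Busy}| = 1.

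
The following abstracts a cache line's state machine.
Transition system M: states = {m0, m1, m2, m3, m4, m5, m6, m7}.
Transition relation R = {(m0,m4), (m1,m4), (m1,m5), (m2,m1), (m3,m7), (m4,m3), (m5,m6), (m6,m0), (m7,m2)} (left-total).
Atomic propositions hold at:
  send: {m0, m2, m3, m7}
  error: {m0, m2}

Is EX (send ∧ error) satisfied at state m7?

Sat(send ∧ error) = {m0, m2}
Sat(EX (send ∧ error)) = {s : some successor in {m0, m2}} = {m6, m7}
m7 ∈ Sat(EX (send ∧ error)) = {m6, m7}, so the formula holds at m7.

Yes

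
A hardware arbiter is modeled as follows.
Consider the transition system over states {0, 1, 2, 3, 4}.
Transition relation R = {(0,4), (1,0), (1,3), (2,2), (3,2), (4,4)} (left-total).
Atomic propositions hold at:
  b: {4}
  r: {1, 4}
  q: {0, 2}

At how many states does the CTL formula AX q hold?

Sat(AX q) = {s : every successor in {0, 2}} = {2, 3}
|Sat(AX q)| = |{2, 3}| = 2.

2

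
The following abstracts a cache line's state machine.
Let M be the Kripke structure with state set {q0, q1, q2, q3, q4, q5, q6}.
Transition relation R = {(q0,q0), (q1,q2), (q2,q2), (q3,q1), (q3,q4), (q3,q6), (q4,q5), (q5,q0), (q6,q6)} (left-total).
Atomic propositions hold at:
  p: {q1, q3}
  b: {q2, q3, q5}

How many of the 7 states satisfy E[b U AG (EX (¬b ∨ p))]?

4

Sat(¬b) = {q0, q1, q4, q6}
Sat(¬b ∨ p) = {q0, q1, q3, q4, q6}
Sat(EX (¬b ∨ p)) = {s : some successor in {q0, q1, q3, q4, q6}} = {q0, q3, q5, q6}
AG (EX (¬b ∨ p)): greatest fixpoint, start Z0 = {q0, q3, q5, q6}, keep only states in Sat with every successor in Z. Z1 = {q0, q5, q6}; fixed.
Sat(AG (EX (¬b ∨ p))) = {q0, q5, q6}
E[b U AG (EX (¬b ∨ p))]: least fixpoint, start Z0 = Sat(AG (EX (¬b ∨ p))) = {q0, q5, q6}, add states in Sat(b) with some successor in Z. Z1 = {q0, q3, q5, q6}; fixed.
Sat(E[b U AG (EX (¬b ∨ p))]) = {q0, q3, q5, q6}
|Sat(E[b U AG (EX (¬b ∨ p))])| = |{q0, q3, q5, q6}| = 4.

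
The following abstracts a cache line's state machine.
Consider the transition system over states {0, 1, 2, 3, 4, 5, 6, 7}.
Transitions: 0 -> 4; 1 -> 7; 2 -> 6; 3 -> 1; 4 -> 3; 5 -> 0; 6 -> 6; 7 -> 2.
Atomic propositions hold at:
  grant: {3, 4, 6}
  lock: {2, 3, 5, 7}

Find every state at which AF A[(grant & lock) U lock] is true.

Sat(grant & lock) = {3}
A[(grant & lock) U lock]: least fixpoint, start Z0 = Sat(lock) = {2, 3, 5, 7}, add states in Sat(grant & lock) with every successor in Z. Already a fixed point.
Sat(A[(grant & lock) U lock]) = {2, 3, 5, 7}
AF A[(grant & lock) U lock]: least fixpoint, start Z0 = {2, 3, 5, 7}, add states with every successor in Z. Z1 = {1, 2, 3, 4, 5, 7}; Z2 = {0, 1, 2, 3, 4, 5, 7}; fixed.
Sat(AF A[(grant & lock) U lock]) = {0, 1, 2, 3, 4, 5, 7}

{0, 1, 2, 3, 4, 5, 7}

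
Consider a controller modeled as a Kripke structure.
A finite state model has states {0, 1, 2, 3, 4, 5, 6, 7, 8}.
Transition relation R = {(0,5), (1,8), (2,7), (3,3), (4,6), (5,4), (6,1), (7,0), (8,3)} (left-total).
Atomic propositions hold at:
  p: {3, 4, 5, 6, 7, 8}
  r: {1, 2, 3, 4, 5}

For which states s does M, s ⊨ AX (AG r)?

{3, 8}

AG r: greatest fixpoint, start Z0 = {1, 2, 3, 4, 5}, keep only states in Sat with every successor in Z. Z1 = {3, 5}; Z2 = {3}; fixed.
Sat(AG r) = {3}
Sat(AX (AG r)) = {s : every successor in {3}} = {3, 8}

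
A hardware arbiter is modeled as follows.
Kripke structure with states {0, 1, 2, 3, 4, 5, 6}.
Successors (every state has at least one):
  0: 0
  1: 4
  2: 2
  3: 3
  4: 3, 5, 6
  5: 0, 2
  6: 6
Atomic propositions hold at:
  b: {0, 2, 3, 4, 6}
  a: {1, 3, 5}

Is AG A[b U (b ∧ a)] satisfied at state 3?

Yes

Sat(b ∧ a) = {3}
A[b U (b ∧ a)]: least fixpoint, start Z0 = Sat((b ∧ a)) = {3}, add states in Sat(b) with every successor in Z. Already a fixed point.
Sat(A[b U (b ∧ a)]) = {3}
AG A[b U (b ∧ a)]: greatest fixpoint, start Z0 = {3}, keep only states in Sat with every successor in Z. Already a fixed point.
Sat(AG A[b U (b ∧ a)]) = {3}
3 ∈ Sat(AG A[b U (b ∧ a)]) = {3}, so the formula holds at 3.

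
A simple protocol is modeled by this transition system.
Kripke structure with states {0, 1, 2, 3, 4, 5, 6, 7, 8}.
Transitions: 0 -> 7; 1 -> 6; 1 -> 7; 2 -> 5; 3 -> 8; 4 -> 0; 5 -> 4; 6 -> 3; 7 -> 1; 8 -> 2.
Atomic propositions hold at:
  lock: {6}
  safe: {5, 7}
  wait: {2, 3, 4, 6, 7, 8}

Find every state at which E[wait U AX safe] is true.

Sat(AX safe) = {s : every successor in {5, 7}} = {0, 2}
E[wait U AX safe]: least fixpoint, start Z0 = Sat(AX safe) = {0, 2}, add states in Sat(wait) with some successor in Z. Z1 = {0, 2, 4, 8}; Z2 = {0, 2, 3, 4, 8}; Z3 = {0, 2, 3, 4, 6, 8}; fixed.
Sat(E[wait U AX safe]) = {0, 2, 3, 4, 6, 8}

{0, 2, 3, 4, 6, 8}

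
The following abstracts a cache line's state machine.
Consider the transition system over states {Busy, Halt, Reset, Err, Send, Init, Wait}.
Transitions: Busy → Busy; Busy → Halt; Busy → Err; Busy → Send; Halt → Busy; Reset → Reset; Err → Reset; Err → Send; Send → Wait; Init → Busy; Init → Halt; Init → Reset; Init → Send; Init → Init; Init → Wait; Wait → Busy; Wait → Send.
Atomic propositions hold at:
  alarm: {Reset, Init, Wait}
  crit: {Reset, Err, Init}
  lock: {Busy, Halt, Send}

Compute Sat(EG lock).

{Busy, Halt}

EG lock: greatest fixpoint, start Z0 = {Busy, Halt, Send}, keep only states in Sat with some successor in Z. Z1 = {Busy, Halt}; fixed.
Sat(EG lock) = {Busy, Halt}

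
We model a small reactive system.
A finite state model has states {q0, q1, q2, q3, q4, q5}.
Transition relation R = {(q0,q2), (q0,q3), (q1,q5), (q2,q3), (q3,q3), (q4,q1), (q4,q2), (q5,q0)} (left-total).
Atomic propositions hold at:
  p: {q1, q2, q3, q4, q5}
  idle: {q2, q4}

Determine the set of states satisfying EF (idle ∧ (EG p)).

{q0, q1, q2, q4, q5}

EG p: greatest fixpoint, start Z0 = {q1, q2, q3, q4, q5}, keep only states in Sat with some successor in Z. Z1 = {q1, q2, q3, q4}; Z2 = {q2, q3, q4}; fixed.
Sat(EG p) = {q2, q3, q4}
Sat(idle ∧ (EG p)) = {q2, q4}
EF (idle ∧ (EG p)): least fixpoint, start Z0 = {q2, q4}, add states with some successor in Z. Z1 = {q0, q2, q4}; Z2 = {q0, q2, q4, q5}; Z3 = {q0, q1, q2, q4, q5}; fixed.
Sat(EF (idle ∧ (EG p))) = {q0, q1, q2, q4, q5}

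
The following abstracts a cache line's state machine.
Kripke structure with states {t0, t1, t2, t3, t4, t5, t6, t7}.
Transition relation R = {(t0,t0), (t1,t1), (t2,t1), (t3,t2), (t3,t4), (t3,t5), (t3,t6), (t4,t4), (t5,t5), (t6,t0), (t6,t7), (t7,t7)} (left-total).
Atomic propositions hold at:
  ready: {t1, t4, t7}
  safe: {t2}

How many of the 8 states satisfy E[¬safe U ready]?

5

Sat(¬safe) = {t0, t1, t3, t4, t5, t6, t7}
E[¬safe U ready]: least fixpoint, start Z0 = Sat(ready) = {t1, t4, t7}, add states in Sat(¬safe) with some successor in Z. Z1 = {t1, t3, t4, t6, t7}; fixed.
Sat(E[¬safe U ready]) = {t1, t3, t4, t6, t7}
|Sat(E[¬safe U ready])| = |{t1, t3, t4, t6, t7}| = 5.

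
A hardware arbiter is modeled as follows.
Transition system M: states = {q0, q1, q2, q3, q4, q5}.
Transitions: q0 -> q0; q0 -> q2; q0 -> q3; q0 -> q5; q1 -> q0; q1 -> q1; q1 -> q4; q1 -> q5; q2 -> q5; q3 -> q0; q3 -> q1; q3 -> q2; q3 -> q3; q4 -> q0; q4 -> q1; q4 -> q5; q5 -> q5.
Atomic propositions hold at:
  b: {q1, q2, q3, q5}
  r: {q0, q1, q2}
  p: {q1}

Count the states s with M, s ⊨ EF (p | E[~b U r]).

Sat(~b) = {q0, q4}
E[~b U r]: least fixpoint, start Z0 = Sat(r) = {q0, q1, q2}, add states in Sat(~b) with some successor in Z. Z1 = {q0, q1, q2, q4}; fixed.
Sat(E[~b U r]) = {q0, q1, q2, q4}
Sat(p | E[~b U r]) = {q0, q1, q2, q4}
EF (p | E[~b U r]): least fixpoint, start Z0 = {q0, q1, q2, q4}, add states with some successor in Z. Z1 = {q0, q1, q2, q3, q4}; fixed.
Sat(EF (p | E[~b U r])) = {q0, q1, q2, q3, q4}
|Sat(EF (p | E[~b U r]))| = |{q0, q1, q2, q3, q4}| = 5.

5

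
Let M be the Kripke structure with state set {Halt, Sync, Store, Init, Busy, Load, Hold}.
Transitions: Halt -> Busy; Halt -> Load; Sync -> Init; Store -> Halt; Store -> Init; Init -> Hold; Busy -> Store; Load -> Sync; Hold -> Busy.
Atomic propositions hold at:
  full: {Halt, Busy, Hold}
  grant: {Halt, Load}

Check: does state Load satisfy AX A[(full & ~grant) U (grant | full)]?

Sat(~grant) = {Sync, Store, Init, Busy, Hold}
Sat(full & ~grant) = {Busy, Hold}
Sat(grant | full) = {Halt, Busy, Load, Hold}
A[(full & ~grant) U (grant | full)]: least fixpoint, start Z0 = Sat((grant | full)) = {Halt, Busy, Load, Hold}, add states in Sat(full & ~grant) with every successor in Z. Already a fixed point.
Sat(A[(full & ~grant) U (grant | full)]) = {Halt, Busy, Load, Hold}
Sat(AX A[(full & ~grant) U (grant | full)]) = {s : every successor in {Halt, Busy, Load, Hold}} = {Halt, Init, Hold}
Load ∉ Sat(AX A[(full & ~grant) U (grant | full)]) = {Halt, Init, Hold}, so the formula does not hold at Load.

No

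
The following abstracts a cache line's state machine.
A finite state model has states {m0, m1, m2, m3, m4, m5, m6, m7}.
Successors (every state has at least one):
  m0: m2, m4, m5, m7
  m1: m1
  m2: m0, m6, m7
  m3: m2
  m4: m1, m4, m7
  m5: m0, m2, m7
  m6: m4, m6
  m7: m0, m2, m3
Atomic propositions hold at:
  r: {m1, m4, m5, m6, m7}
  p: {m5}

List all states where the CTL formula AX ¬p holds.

Sat(¬p) = {m0, m1, m2, m3, m4, m6, m7}
Sat(AX ¬p) = {s : every successor in {m0, m1, m2, m3, m4, m6, m7}} = {m1, m2, m3, m4, m5, m6, m7}

{m1, m2, m3, m4, m5, m6, m7}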